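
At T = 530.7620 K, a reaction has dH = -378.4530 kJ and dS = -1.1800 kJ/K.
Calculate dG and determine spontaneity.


T*dS = 530.7620 * -1.1800 = -626.2992 kJ
dG = -378.4530 + 626.2992 = 247.8462 kJ (non-spontaneous)

dG = 247.8462 kJ, non-spontaneous


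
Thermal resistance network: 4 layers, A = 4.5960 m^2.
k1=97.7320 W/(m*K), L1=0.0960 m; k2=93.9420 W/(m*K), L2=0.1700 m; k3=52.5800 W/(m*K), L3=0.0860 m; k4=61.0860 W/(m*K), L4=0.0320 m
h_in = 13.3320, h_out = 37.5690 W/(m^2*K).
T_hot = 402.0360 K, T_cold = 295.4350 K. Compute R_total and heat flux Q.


R_conv_in = 1/(13.3320*4.5960) = 0.0163
R_1 = 0.0960/(97.7320*4.5960) = 0.0002
R_2 = 0.1700/(93.9420*4.5960) = 0.0004
R_3 = 0.0860/(52.5800*4.5960) = 0.0004
R_4 = 0.0320/(61.0860*4.5960) = 0.0001
R_conv_out = 1/(37.5690*4.5960) = 0.0058
R_total = 0.0232 K/W
Q = 106.6010 / 0.0232 = 4597.0544 W

R_total = 0.0232 K/W, Q = 4597.0544 W


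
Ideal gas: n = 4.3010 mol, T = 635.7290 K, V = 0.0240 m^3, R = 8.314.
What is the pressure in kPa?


P = nRT/V = 4.3010 * 8.314 * 635.7290 / 0.0240
= 22732.7243 / 0.0240 = 947196.8478 Pa = 947.1968 kPa

947.1968 kPa


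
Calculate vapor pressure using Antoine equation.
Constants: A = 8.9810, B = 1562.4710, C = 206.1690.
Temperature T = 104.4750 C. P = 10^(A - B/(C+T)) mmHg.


C+T = 310.6440
B/(C+T) = 5.0298
log10(P) = 8.9810 - 5.0298 = 3.9512
P = 10^3.9512 = 8937.5798 mmHg

8937.5798 mmHg


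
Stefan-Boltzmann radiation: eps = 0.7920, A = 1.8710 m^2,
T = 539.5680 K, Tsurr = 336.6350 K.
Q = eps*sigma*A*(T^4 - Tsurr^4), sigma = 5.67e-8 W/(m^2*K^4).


T^4 = 8.4759e+10
Tsurr^4 = 1.2842e+10
Q = 0.7920 * 5.67e-8 * 1.8710 * 7.1917e+10 = 6042.4286 W

6042.4286 W


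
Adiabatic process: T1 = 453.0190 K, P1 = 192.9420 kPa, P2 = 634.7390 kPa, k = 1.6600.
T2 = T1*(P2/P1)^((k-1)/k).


(k-1)/k = 0.3976
(P2/P1)^exp = 1.6055
T2 = 453.0190 * 1.6055 = 727.3402 K

727.3402 K


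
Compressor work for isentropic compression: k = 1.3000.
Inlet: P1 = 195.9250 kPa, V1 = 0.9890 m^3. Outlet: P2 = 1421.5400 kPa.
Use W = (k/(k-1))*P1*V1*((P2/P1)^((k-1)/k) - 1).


(k-1)/k = 0.2308
(P2/P1)^exp = 1.5799
W = 4.3333 * 195.9250 * 0.9890 * (1.5799 - 1) = 486.8826 kJ

486.8826 kJ


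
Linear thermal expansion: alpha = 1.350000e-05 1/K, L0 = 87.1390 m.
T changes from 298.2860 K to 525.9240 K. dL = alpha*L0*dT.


dT = 227.6380 K
dL = 1.350000e-05 * 87.1390 * 227.6380 = 0.267788 m
L_final = 87.406788 m

dL = 0.267788 m


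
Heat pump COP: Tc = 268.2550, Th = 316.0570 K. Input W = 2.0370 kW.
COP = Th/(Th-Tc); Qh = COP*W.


COP = 316.0570 / 47.8020 = 6.6118
Qh = 6.6118 * 2.0370 = 13.4682 kW

COP = 6.6118, Qh = 13.4682 kW


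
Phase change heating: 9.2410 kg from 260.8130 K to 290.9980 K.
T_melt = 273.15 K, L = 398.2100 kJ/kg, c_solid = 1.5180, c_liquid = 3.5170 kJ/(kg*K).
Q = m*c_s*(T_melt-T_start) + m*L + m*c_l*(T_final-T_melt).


Q1 (sensible, solid) = 9.2410 * 1.5180 * 12.3370 = 173.0614 kJ
Q2 (latent) = 9.2410 * 398.2100 = 3679.8586 kJ
Q3 (sensible, liquid) = 9.2410 * 3.5170 * 17.8480 = 580.0707 kJ
Q_total = 4432.9907 kJ

4432.9907 kJ


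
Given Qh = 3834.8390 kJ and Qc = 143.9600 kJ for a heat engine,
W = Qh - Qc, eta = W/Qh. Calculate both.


W = 3834.8390 - 143.9600 = 3690.8790 kJ
eta = 3690.8790 / 3834.8390 = 0.9625 = 96.2460%

W = 3690.8790 kJ, eta = 96.2460%


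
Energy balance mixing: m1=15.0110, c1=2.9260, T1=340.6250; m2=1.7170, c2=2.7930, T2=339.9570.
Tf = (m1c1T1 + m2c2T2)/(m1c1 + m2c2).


num = 16591.2859
den = 48.7178
Tf = 340.5592 K

340.5592 K


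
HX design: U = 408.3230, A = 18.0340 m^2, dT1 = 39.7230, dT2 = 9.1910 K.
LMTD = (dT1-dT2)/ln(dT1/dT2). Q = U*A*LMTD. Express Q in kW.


LMTD = 20.8594 K
Q = 408.3230 * 18.0340 * 20.8594 = 153602.1951 W = 153.6022 kW

153.6022 kW


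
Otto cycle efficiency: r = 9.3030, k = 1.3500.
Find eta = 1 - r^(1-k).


r^(k-1) = 2.1828
eta = 1 - 1/2.1828 = 0.5419 = 54.1877%

54.1877%


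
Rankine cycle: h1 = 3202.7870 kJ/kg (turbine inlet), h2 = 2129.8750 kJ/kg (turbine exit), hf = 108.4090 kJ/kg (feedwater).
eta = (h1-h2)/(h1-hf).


W = 1072.9120 kJ/kg
Q_in = 3094.3780 kJ/kg
eta = 0.3467 = 34.6729%

eta = 34.6729%


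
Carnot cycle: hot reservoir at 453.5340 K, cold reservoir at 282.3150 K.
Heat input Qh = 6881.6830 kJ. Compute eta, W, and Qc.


eta = 1 - 282.3150/453.5340 = 0.3775
W = 0.3775 * 6881.6830 = 2597.9858 kJ
Qc = 6881.6830 - 2597.9858 = 4283.6972 kJ

eta = 37.7522%, W = 2597.9858 kJ, Qc = 4283.6972 kJ


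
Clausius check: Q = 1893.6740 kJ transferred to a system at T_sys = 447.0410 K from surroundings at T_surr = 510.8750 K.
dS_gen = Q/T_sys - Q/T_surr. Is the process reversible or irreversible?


dS_sys = 1893.6740/447.0410 = 4.2360 kJ/K
dS_surr = -1893.6740/510.8750 = -3.7067 kJ/K
dS_gen = 4.2360 - 3.7067 = 0.5293 kJ/K (irreversible)

dS_gen = 0.5293 kJ/K, irreversible


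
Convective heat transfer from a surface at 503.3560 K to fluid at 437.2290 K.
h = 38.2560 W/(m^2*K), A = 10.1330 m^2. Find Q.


dT = 66.1270 K
Q = 38.2560 * 10.1330 * 66.1270 = 25634.0025 W

25634.0025 W


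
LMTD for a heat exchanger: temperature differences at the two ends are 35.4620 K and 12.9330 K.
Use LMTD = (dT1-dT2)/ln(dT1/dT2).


dT1/dT2 = 2.7420
ln(dT1/dT2) = 1.0087
LMTD = 22.5290 / 1.0087 = 22.3351 K

22.3351 K


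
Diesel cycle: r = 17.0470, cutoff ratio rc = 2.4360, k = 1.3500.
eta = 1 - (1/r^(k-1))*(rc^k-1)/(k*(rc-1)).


r^(k-1) = 2.6982
rc^k = 3.3267
eta = 0.5552 = 55.5188%

55.5188%


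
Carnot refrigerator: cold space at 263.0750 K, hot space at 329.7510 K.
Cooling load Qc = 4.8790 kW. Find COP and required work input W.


COP = 263.0750 / 66.6760 = 3.9456
W = 4.8790 / 3.9456 = 1.2366 kW

COP = 3.9456, W = 1.2366 kW


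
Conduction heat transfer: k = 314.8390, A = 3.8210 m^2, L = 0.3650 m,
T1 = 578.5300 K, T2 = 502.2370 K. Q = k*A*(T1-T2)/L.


dT = 76.2930 K
Q = 314.8390 * 3.8210 * 76.2930 / 0.3650 = 251453.3293 W

251453.3293 W


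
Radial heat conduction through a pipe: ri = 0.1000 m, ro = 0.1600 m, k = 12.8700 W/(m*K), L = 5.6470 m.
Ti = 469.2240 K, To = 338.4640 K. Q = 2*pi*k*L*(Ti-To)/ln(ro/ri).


dT = 130.7600 K
ln(ro/ri) = 0.4700
Q = 2*pi*12.8700*5.6470*130.7600 / 0.4700 = 127042.7551 W

127042.7551 W


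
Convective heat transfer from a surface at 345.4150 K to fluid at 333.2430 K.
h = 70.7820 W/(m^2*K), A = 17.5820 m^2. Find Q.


dT = 12.1720 K
Q = 70.7820 * 17.5820 * 12.1720 = 15147.9216 W

15147.9216 W


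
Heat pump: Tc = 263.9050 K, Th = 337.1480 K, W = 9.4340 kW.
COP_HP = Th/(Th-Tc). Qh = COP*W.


COP = 337.1480 / 73.2430 = 4.6031
Qh = 4.6031 * 9.4340 = 43.4261 kW

COP = 4.6031, Qh = 43.4261 kW


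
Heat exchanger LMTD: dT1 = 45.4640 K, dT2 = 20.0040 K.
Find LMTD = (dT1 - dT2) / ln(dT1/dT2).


dT1/dT2 = 2.2727
ln(dT1/dT2) = 0.8210
LMTD = 25.4600 / 0.8210 = 31.0114 K

31.0114 K


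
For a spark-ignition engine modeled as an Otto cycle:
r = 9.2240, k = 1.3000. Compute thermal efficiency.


r^(k-1) = 1.9475
eta = 1 - 1/1.9475 = 0.4865 = 48.6519%

48.6519%


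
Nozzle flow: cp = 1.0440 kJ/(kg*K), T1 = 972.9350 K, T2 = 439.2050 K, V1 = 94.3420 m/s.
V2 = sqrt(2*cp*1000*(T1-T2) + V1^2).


dT = 533.7300 K
2*cp*1000*dT = 1114428.2400
V1^2 = 8900.4130
V2 = sqrt(1123328.6530) = 1059.8720 m/s

1059.8720 m/s


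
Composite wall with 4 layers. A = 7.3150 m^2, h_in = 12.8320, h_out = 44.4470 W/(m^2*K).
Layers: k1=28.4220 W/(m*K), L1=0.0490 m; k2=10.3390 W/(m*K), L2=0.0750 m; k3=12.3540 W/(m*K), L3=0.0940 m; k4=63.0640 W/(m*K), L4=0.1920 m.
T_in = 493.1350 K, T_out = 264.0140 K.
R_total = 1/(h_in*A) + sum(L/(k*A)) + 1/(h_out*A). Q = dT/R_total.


R_conv_in = 1/(12.8320*7.3150) = 0.0107
R_1 = 0.0490/(28.4220*7.3150) = 0.0002
R_2 = 0.0750/(10.3390*7.3150) = 0.0010
R_3 = 0.0940/(12.3540*7.3150) = 0.0010
R_4 = 0.1920/(63.0640*7.3150) = 0.0004
R_conv_out = 1/(44.4470*7.3150) = 0.0031
R_total = 0.0164 K/W
Q = 229.1210 / 0.0164 = 13959.8100 W

R_total = 0.0164 K/W, Q = 13959.8100 W


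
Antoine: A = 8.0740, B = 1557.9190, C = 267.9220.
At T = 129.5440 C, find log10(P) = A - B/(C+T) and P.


C+T = 397.4660
B/(C+T) = 3.9196
log10(P) = 8.0740 - 3.9196 = 4.1544
P = 10^4.1544 = 14268.2810 mmHg

14268.2810 mmHg


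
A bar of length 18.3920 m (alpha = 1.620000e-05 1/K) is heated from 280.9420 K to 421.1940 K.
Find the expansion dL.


dT = 140.2520 K
dL = 1.620000e-05 * 18.3920 * 140.2520 = 0.041788 m
L_final = 18.433788 m

dL = 0.041788 m


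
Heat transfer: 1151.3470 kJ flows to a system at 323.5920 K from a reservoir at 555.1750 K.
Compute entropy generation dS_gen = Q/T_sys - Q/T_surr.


dS_sys = 1151.3470/323.5920 = 3.5580 kJ/K
dS_surr = -1151.3470/555.1750 = -2.0738 kJ/K
dS_gen = 3.5580 - 2.0738 = 1.4842 kJ/K (irreversible)

dS_gen = 1.4842 kJ/K, irreversible


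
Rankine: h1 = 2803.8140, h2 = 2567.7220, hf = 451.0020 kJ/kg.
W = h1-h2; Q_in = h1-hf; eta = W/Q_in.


W = 236.0920 kJ/kg
Q_in = 2352.8120 kJ/kg
eta = 0.1003 = 10.0345%

eta = 10.0345%


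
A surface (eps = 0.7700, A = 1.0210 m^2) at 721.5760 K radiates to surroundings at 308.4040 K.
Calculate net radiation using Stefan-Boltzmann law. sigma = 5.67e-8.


T^4 = 2.7110e+11
Tsurr^4 = 9.0465e+09
Q = 0.7700 * 5.67e-8 * 1.0210 * 2.6205e+11 = 11681.2218 W

11681.2218 W


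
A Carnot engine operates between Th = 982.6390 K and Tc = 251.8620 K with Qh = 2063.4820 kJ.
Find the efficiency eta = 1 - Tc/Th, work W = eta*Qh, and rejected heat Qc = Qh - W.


eta = 1 - 251.8620/982.6390 = 0.7437
W = 0.7437 * 2063.4820 = 1534.5872 kJ
Qc = 2063.4820 - 1534.5872 = 528.8948 kJ

eta = 74.3688%, W = 1534.5872 kJ, Qc = 528.8948 kJ


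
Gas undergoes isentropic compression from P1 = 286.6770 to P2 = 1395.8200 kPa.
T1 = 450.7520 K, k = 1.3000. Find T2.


(k-1)/k = 0.2308
(P2/P1)^exp = 1.4409
T2 = 450.7520 * 1.4409 = 649.4966 K

649.4966 K


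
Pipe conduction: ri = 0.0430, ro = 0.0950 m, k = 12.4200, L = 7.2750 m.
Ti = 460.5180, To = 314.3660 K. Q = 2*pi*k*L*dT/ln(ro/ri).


dT = 146.1520 K
ln(ro/ri) = 0.7927
Q = 2*pi*12.4200*7.2750*146.1520 / 0.7927 = 104675.0291 W

104675.0291 W


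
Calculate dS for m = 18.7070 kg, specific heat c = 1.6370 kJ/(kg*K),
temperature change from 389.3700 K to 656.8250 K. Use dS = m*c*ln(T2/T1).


T2/T1 = 1.6869
ln(T2/T1) = 0.5229
dS = 18.7070 * 1.6370 * 0.5229 = 16.0126 kJ/K

16.0126 kJ/K


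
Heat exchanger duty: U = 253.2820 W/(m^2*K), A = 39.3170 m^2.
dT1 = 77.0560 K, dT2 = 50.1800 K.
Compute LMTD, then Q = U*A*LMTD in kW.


LMTD = 62.6603 K
Q = 253.2820 * 39.3170 * 62.6603 = 623989.3778 W = 623.9894 kW

623.9894 kW


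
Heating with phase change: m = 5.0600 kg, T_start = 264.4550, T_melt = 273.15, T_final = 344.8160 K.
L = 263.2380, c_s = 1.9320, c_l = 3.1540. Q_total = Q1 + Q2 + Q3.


Q1 (sensible, solid) = 5.0600 * 1.9320 * 8.6950 = 85.0016 kJ
Q2 (latent) = 5.0600 * 263.2380 = 1331.9843 kJ
Q3 (sensible, liquid) = 5.0600 * 3.1540 * 71.6660 = 1143.7349 kJ
Q_total = 2560.7208 kJ

2560.7208 kJ


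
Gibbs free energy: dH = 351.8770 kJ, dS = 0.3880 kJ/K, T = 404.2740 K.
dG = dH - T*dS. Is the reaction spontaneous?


T*dS = 404.2740 * 0.3880 = 156.8583 kJ
dG = 351.8770 - 156.8583 = 195.0187 kJ (non-spontaneous)

dG = 195.0187 kJ, non-spontaneous


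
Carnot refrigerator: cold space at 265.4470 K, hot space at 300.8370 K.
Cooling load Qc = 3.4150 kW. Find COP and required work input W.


COP = 265.4470 / 35.3900 = 7.5006
W = 3.4150 / 7.5006 = 0.4553 kW

COP = 7.5006, W = 0.4553 kW


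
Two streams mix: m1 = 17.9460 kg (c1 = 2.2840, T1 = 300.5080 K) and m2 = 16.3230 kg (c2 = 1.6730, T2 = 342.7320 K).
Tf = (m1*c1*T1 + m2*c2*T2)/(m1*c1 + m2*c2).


num = 21676.8768
den = 68.2970
Tf = 317.3911 K

317.3911 K


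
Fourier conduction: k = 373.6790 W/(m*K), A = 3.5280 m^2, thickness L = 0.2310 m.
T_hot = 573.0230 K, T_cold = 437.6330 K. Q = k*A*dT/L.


dT = 135.3900 K
Q = 373.6790 * 3.5280 * 135.3900 / 0.2310 = 772683.9244 W

772683.9244 W


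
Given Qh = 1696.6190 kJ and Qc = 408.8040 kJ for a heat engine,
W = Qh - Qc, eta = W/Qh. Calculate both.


W = 1696.6190 - 408.8040 = 1287.8150 kJ
eta = 1287.8150 / 1696.6190 = 0.7590 = 75.9048%

W = 1287.8150 kJ, eta = 75.9048%


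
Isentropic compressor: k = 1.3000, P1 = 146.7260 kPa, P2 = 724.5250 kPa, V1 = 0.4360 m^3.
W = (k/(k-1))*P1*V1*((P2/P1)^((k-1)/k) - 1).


(k-1)/k = 0.2308
(P2/P1)^exp = 1.4456
W = 4.3333 * 146.7260 * 0.4360 * (1.4456 - 1) = 123.5276 kJ

123.5276 kJ


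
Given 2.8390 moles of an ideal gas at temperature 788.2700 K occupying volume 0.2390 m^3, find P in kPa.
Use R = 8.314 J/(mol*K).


P = nRT/V = 2.8390 * 8.314 * 788.2700 / 0.2390
= 18605.8884 / 0.2390 = 77848.9053 Pa = 77.8489 kPa

77.8489 kPa


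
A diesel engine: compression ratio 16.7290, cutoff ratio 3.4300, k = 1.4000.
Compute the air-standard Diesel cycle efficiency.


r^(k-1) = 3.0859
rc^k = 5.6158
eta = 0.5603 = 56.0332%

56.0332%


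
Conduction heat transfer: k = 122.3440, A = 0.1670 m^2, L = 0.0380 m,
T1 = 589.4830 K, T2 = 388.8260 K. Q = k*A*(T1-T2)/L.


dT = 200.6570 K
Q = 122.3440 * 0.1670 * 200.6570 / 0.0380 = 107887.1858 W

107887.1858 W


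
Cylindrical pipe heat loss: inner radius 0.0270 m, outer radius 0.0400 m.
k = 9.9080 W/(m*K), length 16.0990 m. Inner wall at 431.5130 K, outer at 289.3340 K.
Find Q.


dT = 142.1790 K
ln(ro/ri) = 0.3930
Q = 2*pi*9.9080*16.0990*142.1790 / 0.3930 = 362543.9074 W

362543.9074 W


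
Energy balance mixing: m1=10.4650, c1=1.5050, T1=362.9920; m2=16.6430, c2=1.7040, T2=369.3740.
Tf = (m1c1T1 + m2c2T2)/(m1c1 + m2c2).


num = 16192.3860
den = 44.1095
Tf = 367.0952 K

367.0952 K


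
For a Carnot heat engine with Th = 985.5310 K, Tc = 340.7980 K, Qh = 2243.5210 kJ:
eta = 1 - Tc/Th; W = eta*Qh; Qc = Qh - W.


eta = 1 - 340.7980/985.5310 = 0.6542
W = 0.6542 * 2243.5210 = 1467.7083 kJ
Qc = 2243.5210 - 1467.7083 = 775.8127 kJ

eta = 65.4199%, W = 1467.7083 kJ, Qc = 775.8127 kJ


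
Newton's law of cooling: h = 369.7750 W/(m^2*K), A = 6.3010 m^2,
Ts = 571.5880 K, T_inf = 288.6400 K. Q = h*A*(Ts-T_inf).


dT = 282.9480 K
Q = 369.7750 * 6.3010 * 282.9480 = 659255.3363 W

659255.3363 W


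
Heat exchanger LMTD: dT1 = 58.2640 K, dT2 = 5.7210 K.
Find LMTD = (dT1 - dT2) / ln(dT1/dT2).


dT1/dT2 = 10.1842
ln(dT1/dT2) = 2.3208
LMTD = 52.5430 / 2.3208 = 22.6396 K

22.6396 K


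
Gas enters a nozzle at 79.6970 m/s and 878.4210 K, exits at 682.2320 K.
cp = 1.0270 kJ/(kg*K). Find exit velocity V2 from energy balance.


dT = 196.1890 K
2*cp*1000*dT = 402972.2060
V1^2 = 6351.6118
V2 = sqrt(409323.8178) = 639.7842 m/s

639.7842 m/s


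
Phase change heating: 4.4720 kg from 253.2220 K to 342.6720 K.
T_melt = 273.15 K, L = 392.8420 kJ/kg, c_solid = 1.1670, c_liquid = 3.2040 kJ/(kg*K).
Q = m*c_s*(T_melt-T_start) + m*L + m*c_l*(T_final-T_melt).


Q1 (sensible, solid) = 4.4720 * 1.1670 * 19.9280 = 104.0007 kJ
Q2 (latent) = 4.4720 * 392.8420 = 1756.7894 kJ
Q3 (sensible, liquid) = 4.4720 * 3.2040 * 69.5220 = 996.1312 kJ
Q_total = 2856.9214 kJ

2856.9214 kJ


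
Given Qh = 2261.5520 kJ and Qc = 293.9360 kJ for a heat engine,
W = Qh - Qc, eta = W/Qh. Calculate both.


W = 2261.5520 - 293.9360 = 1967.6160 kJ
eta = 1967.6160 / 2261.5520 = 0.8700 = 87.0029%

W = 1967.6160 kJ, eta = 87.0029%


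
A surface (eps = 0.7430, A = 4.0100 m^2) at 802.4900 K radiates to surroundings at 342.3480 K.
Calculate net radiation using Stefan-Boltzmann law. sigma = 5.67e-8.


T^4 = 4.1472e+11
Tsurr^4 = 1.3736e+10
Q = 0.7430 * 5.67e-8 * 4.0100 * 4.0099e+11 = 67740.2155 W

67740.2155 W


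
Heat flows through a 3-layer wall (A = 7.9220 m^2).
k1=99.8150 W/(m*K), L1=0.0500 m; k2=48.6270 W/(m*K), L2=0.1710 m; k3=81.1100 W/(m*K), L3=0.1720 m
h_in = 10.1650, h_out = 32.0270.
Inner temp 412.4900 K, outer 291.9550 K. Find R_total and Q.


R_conv_in = 1/(10.1650*7.9220) = 0.0124
R_1 = 0.0500/(99.8150*7.9220) = 6.3232e-05
R_2 = 0.1710/(48.6270*7.9220) = 0.0004
R_3 = 0.1720/(81.1100*7.9220) = 0.0003
R_conv_out = 1/(32.0270*7.9220) = 0.0039
R_total = 0.0171 K/W
Q = 120.5350 / 0.0171 = 7034.6897 W

R_total = 0.0171 K/W, Q = 7034.6897 W


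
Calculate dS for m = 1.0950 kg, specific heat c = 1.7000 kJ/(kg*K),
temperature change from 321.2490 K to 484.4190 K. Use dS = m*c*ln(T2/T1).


T2/T1 = 1.5079
ln(T2/T1) = 0.4107
dS = 1.0950 * 1.7000 * 0.4107 = 0.7646 kJ/K

0.7646 kJ/K


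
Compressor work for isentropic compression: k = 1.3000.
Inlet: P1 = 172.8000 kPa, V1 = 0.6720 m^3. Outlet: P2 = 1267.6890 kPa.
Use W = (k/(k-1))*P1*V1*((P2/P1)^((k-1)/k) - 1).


(k-1)/k = 0.2308
(P2/P1)^exp = 1.5839
W = 4.3333 * 172.8000 * 0.6720 * (1.5839 - 1) = 293.8071 kJ

293.8071 kJ


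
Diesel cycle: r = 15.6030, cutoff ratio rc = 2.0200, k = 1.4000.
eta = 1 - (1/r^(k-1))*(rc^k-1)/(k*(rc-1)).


r^(k-1) = 3.0011
rc^k = 2.6760
eta = 0.6089 = 60.8914%

60.8914%


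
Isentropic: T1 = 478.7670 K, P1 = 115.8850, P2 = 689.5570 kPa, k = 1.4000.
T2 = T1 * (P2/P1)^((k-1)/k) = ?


(k-1)/k = 0.2857
(P2/P1)^exp = 1.6646
T2 = 478.7670 * 1.6646 = 796.9337 K

796.9337 K


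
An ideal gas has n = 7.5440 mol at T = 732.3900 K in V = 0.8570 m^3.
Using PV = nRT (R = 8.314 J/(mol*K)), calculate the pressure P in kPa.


P = nRT/V = 7.5440 * 8.314 * 732.3900 / 0.8570
= 45936.0984 / 0.8570 = 53601.0483 Pa = 53.6010 kPa

53.6010 kPa


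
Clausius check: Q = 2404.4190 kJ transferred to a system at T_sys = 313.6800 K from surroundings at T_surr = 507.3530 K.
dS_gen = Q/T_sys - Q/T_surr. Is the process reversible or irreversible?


dS_sys = 2404.4190/313.6800 = 7.6652 kJ/K
dS_surr = -2404.4190/507.3530 = -4.7391 kJ/K
dS_gen = 7.6652 - 4.7391 = 2.9261 kJ/K (irreversible)

dS_gen = 2.9261 kJ/K, irreversible


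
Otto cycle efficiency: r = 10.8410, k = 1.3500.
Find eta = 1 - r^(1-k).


r^(k-1) = 2.3029
eta = 1 - 1/2.3029 = 0.5658 = 56.5764%

56.5764%


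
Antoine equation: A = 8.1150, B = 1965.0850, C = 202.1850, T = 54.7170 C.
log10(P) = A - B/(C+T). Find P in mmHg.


C+T = 256.9020
B/(C+T) = 7.6492
log10(P) = 8.1150 - 7.6492 = 0.4658
P = 10^0.4658 = 2.9231 mmHg

2.9231 mmHg


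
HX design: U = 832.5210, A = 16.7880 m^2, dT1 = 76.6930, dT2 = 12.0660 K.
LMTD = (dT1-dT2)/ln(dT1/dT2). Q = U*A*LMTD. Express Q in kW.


LMTD = 34.9445 K
Q = 832.5210 * 16.7880 * 34.9445 = 488396.8700 W = 488.3969 kW

488.3969 kW


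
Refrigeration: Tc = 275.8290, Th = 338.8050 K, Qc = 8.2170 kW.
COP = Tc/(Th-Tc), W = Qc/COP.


COP = 275.8290 / 62.9760 = 4.3799
W = 8.2170 / 4.3799 = 1.8761 kW

COP = 4.3799, W = 1.8761 kW


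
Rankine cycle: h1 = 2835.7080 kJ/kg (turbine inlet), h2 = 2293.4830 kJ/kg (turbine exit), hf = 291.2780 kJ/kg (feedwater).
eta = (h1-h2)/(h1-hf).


W = 542.2250 kJ/kg
Q_in = 2544.4300 kJ/kg
eta = 0.2131 = 21.3103%

eta = 21.3103%


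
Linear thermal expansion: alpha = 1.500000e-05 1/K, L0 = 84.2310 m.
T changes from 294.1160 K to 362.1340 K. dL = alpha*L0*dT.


dT = 68.0180 K
dL = 1.500000e-05 * 84.2310 * 68.0180 = 0.085938 m
L_final = 84.316938 m

dL = 0.085938 m


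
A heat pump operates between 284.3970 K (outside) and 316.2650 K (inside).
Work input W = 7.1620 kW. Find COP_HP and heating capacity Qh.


COP = 316.2650 / 31.8680 = 9.9242
Qh = 9.9242 * 7.1620 = 71.0773 kW

COP = 9.9242, Qh = 71.0773 kW


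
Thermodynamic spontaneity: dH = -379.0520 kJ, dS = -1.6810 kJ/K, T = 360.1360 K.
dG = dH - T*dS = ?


T*dS = 360.1360 * -1.6810 = -605.3886 kJ
dG = -379.0520 + 605.3886 = 226.3366 kJ (non-spontaneous)

dG = 226.3366 kJ, non-spontaneous


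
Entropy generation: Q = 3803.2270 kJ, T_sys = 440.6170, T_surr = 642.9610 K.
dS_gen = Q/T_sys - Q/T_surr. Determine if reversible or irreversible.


dS_sys = 3803.2270/440.6170 = 8.6316 kJ/K
dS_surr = -3803.2270/642.9610 = -5.9152 kJ/K
dS_gen = 8.6316 - 5.9152 = 2.7164 kJ/K (irreversible)

dS_gen = 2.7164 kJ/K, irreversible


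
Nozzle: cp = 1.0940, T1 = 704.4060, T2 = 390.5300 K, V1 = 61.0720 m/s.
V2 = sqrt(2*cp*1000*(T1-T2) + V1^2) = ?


dT = 313.8760 K
2*cp*1000*dT = 686760.6880
V1^2 = 3729.7892
V2 = sqrt(690490.4772) = 830.9576 m/s

830.9576 m/s


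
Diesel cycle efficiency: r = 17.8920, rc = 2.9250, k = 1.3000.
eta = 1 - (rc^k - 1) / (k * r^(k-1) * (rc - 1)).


r^(k-1) = 2.3757
rc^k = 4.0361
eta = 0.4893 = 48.9323%

48.9323%


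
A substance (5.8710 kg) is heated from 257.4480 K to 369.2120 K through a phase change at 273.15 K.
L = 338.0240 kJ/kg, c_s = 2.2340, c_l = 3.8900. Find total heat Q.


Q1 (sensible, solid) = 5.8710 * 2.2340 * 15.7020 = 205.9445 kJ
Q2 (latent) = 5.8710 * 338.0240 = 1984.5389 kJ
Q3 (sensible, liquid) = 5.8710 * 3.8900 * 96.0620 = 2193.8822 kJ
Q_total = 4384.3656 kJ

4384.3656 kJ


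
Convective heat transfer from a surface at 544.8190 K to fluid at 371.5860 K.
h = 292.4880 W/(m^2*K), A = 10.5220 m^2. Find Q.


dT = 173.2330 K
Q = 292.4880 * 10.5220 * 173.2330 = 533134.7325 W

533134.7325 W


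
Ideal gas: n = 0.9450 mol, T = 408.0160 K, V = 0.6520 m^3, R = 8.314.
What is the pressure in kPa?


P = nRT/V = 0.9450 * 8.314 * 408.0160 / 0.6520
= 3205.6715 / 0.6520 = 4916.6742 Pa = 4.9167 kPa

4.9167 kPa


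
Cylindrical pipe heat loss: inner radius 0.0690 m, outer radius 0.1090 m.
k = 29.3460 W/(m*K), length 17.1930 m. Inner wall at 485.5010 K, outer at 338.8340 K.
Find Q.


dT = 146.6670 K
ln(ro/ri) = 0.4572
Q = 2*pi*29.3460*17.1930*146.6670 / 0.4572 = 1016874.4350 W

1016874.4350 W


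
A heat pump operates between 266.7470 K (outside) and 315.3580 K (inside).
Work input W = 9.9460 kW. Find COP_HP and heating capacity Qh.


COP = 315.3580 / 48.6110 = 6.4874
Qh = 6.4874 * 9.9460 = 64.5235 kW

COP = 6.4874, Qh = 64.5235 kW


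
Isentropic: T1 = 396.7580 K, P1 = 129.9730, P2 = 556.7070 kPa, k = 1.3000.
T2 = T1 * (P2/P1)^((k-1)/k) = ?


(k-1)/k = 0.2308
(P2/P1)^exp = 1.3989
T2 = 396.7580 * 1.3989 = 555.0340 K

555.0340 K


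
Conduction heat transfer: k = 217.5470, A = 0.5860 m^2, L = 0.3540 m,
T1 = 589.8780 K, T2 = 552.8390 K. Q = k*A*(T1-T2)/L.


dT = 37.0390 K
Q = 217.5470 * 0.5860 * 37.0390 / 0.3540 = 13338.4912 W

13338.4912 W


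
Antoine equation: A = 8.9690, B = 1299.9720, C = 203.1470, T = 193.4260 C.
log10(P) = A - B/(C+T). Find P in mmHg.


C+T = 396.5730
B/(C+T) = 3.2780
log10(P) = 8.9690 - 3.2780 = 5.6910
P = 10^5.6910 = 490891.6125 mmHg

490891.6125 mmHg


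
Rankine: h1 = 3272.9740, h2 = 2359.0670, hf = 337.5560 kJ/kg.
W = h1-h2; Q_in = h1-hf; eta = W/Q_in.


W = 913.9070 kJ/kg
Q_in = 2935.4180 kJ/kg
eta = 0.3113 = 31.1338%

eta = 31.1338%


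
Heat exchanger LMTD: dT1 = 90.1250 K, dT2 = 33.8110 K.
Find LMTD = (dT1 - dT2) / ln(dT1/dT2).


dT1/dT2 = 2.6656
ln(dT1/dT2) = 0.9804
LMTD = 56.3140 / 0.9804 = 57.4392 K

57.4392 K


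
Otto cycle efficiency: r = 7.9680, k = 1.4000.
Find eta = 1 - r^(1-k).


r^(k-1) = 2.2937
eta = 1 - 1/2.2937 = 0.5640 = 56.4026%

56.4026%


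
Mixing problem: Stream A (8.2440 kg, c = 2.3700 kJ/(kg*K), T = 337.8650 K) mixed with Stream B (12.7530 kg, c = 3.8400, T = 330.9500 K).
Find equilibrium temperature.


num = 22808.4255
den = 68.5098
Tf = 332.9221 K

332.9221 K


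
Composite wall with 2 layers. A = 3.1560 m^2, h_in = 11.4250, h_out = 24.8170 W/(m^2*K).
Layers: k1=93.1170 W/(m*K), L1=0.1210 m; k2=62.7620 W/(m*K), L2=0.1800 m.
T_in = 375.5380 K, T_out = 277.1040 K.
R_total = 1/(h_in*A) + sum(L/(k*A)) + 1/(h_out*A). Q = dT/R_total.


R_conv_in = 1/(11.4250*3.1560) = 0.0277
R_1 = 0.1210/(93.1170*3.1560) = 0.0004
R_2 = 0.1800/(62.7620*3.1560) = 0.0009
R_conv_out = 1/(24.8170*3.1560) = 0.0128
R_total = 0.0418 K/W
Q = 98.4340 / 0.0418 = 2353.6506 W

R_total = 0.0418 K/W, Q = 2353.6506 W


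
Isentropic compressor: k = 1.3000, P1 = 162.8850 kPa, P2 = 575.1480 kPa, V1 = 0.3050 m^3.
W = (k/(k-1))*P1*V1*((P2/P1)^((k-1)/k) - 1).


(k-1)/k = 0.2308
(P2/P1)^exp = 1.3379
W = 4.3333 * 162.8850 * 0.3050 * (1.3379 - 1) = 72.7526 kJ

72.7526 kJ


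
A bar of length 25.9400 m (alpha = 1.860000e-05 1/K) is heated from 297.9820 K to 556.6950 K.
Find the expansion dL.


dT = 258.7130 K
dL = 1.860000e-05 * 25.9400 * 258.7130 = 0.124825 m
L_final = 26.064825 m

dL = 0.124825 m


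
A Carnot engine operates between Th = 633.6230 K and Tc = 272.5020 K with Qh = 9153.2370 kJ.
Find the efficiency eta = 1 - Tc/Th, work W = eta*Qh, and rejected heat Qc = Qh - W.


eta = 1 - 272.5020/633.6230 = 0.5699
W = 0.5699 * 9153.2370 = 5216.7079 kJ
Qc = 9153.2370 - 5216.7079 = 3936.5291 kJ

eta = 56.9930%, W = 5216.7079 kJ, Qc = 3936.5291 kJ


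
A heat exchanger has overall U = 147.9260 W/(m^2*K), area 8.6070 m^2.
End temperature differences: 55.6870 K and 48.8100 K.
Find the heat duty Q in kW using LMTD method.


LMTD = 52.1730 K
Q = 147.9260 * 8.6070 * 52.1730 = 66426.5939 W = 66.4266 kW

66.4266 kW


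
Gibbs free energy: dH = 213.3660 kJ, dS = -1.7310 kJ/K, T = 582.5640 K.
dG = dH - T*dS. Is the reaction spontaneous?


T*dS = 582.5640 * -1.7310 = -1008.4183 kJ
dG = 213.3660 + 1008.4183 = 1221.7843 kJ (non-spontaneous)

dG = 1221.7843 kJ, non-spontaneous


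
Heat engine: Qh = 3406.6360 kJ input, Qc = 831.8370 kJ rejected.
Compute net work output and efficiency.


W = 3406.6360 - 831.8370 = 2574.7990 kJ
eta = 2574.7990 / 3406.6360 = 0.7558 = 75.5819%

W = 2574.7990 kJ, eta = 75.5819%


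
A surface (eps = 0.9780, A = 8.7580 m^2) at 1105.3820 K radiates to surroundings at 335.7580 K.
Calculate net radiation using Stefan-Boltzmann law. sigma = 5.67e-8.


T^4 = 1.4930e+12
Tsurr^4 = 1.2709e+10
Q = 0.9780 * 5.67e-8 * 8.7580 * 1.4803e+12 = 718892.0174 W

718892.0174 W


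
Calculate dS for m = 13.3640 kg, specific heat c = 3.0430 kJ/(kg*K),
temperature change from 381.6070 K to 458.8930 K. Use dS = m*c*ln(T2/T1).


T2/T1 = 1.2025
ln(T2/T1) = 0.1844
dS = 13.3640 * 3.0430 * 0.1844 = 7.5000 kJ/K

7.5000 kJ/K


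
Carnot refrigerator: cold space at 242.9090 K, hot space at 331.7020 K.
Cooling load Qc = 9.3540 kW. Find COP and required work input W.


COP = 242.9090 / 88.7930 = 2.7357
W = 9.3540 / 2.7357 = 3.4193 kW

COP = 2.7357, W = 3.4193 kW


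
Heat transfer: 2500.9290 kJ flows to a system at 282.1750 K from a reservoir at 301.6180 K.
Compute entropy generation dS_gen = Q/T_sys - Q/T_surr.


dS_sys = 2500.9290/282.1750 = 8.8630 kJ/K
dS_surr = -2500.9290/301.6180 = -8.2917 kJ/K
dS_gen = 8.8630 - 8.2917 = 0.5713 kJ/K (irreversible)

dS_gen = 0.5713 kJ/K, irreversible


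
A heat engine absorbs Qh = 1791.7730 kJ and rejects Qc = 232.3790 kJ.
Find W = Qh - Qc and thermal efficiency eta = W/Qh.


W = 1791.7730 - 232.3790 = 1559.3940 kJ
eta = 1559.3940 / 1791.7730 = 0.8703 = 87.0308%

W = 1559.3940 kJ, eta = 87.0308%


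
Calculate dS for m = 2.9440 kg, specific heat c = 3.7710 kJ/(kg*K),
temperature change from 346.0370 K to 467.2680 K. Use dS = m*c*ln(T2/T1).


T2/T1 = 1.3503
ln(T2/T1) = 0.3004
dS = 2.9440 * 3.7710 * 0.3004 = 3.3345 kJ/K

3.3345 kJ/K


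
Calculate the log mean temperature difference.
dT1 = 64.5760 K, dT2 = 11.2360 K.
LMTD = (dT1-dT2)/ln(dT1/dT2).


dT1/dT2 = 5.7472
ln(dT1/dT2) = 1.7487
LMTD = 53.3400 / 1.7487 = 30.5023 K

30.5023 K


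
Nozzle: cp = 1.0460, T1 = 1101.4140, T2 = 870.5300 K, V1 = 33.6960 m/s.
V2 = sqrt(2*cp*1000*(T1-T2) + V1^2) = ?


dT = 230.8840 K
2*cp*1000*dT = 483009.3280
V1^2 = 1135.4204
V2 = sqrt(484144.7484) = 695.8051 m/s

695.8051 m/s


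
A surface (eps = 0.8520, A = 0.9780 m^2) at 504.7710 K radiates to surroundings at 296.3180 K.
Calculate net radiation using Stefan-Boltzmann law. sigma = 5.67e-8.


T^4 = 6.4920e+10
Tsurr^4 = 7.7096e+09
Q = 0.8520 * 5.67e-8 * 0.9780 * 5.7210e+10 = 2702.9338 W

2702.9338 W


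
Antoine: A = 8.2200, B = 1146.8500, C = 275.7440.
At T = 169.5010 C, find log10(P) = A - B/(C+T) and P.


C+T = 445.2450
B/(C+T) = 2.5758
log10(P) = 8.2200 - 2.5758 = 5.6442
P = 10^5.6442 = 440785.3085 mmHg

440785.3085 mmHg


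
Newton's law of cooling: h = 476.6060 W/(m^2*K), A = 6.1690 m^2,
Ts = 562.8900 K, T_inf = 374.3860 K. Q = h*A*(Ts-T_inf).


dT = 188.5040 K
Q = 476.6060 * 6.1690 * 188.5040 = 554236.1458 W

554236.1458 W


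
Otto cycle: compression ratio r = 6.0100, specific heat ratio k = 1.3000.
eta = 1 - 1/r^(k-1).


r^(k-1) = 1.7126
eta = 1 - 1/1.7126 = 0.4161 = 41.6101%

41.6101%


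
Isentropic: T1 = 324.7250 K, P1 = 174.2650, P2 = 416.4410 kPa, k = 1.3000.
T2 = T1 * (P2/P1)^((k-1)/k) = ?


(k-1)/k = 0.2308
(P2/P1)^exp = 1.2227
T2 = 324.7250 * 1.2227 = 397.0322 K

397.0322 K


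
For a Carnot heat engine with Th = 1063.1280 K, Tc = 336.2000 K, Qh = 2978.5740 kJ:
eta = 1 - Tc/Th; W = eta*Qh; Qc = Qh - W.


eta = 1 - 336.2000/1063.1280 = 0.6838
W = 0.6838 * 2978.5740 = 2036.6398 kJ
Qc = 2978.5740 - 2036.6398 = 941.9342 kJ

eta = 68.3763%, W = 2036.6398 kJ, Qc = 941.9342 kJ


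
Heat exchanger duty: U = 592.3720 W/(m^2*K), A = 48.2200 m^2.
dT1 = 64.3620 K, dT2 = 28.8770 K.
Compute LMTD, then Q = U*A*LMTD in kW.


LMTD = 44.2745 K
Q = 592.3720 * 48.2200 * 44.2745 = 1264663.4009 W = 1264.6634 kW

1264.6634 kW


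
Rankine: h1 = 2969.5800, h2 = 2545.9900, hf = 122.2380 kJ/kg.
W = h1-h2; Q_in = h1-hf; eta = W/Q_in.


W = 423.5900 kJ/kg
Q_in = 2847.3420 kJ/kg
eta = 0.1488 = 14.8767%

eta = 14.8767%


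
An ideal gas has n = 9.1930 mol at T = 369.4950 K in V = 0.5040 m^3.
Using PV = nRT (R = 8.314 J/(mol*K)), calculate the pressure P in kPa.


P = nRT/V = 9.1930 * 8.314 * 369.4950 / 0.5040
= 28240.7253 / 0.5040 = 56033.1851 Pa = 56.0332 kPa

56.0332 kPa


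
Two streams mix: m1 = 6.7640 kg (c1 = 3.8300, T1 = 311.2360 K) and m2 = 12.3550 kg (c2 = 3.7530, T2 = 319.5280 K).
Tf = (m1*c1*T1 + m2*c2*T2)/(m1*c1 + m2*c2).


num = 22878.8921
den = 72.2744
Tf = 316.5558 K

316.5558 K


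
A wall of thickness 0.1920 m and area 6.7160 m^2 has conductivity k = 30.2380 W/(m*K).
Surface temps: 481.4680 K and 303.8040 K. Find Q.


dT = 177.6640 K
Q = 30.2380 * 6.7160 * 177.6640 / 0.1920 = 187915.2202 W

187915.2202 W


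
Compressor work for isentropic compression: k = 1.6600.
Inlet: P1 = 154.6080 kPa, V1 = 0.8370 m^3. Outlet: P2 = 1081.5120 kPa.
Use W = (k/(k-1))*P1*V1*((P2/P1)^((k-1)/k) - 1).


(k-1)/k = 0.3976
(P2/P1)^exp = 2.1671
W = 2.5152 * 154.6080 * 0.8370 * (2.1671 - 1) = 379.8737 kJ

379.8737 kJ


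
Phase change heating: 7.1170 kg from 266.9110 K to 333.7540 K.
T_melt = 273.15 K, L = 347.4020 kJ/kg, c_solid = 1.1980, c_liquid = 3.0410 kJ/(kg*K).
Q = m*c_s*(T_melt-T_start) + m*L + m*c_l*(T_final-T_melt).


Q1 (sensible, solid) = 7.1170 * 1.1980 * 6.2390 = 53.1947 kJ
Q2 (latent) = 7.1170 * 347.4020 = 2472.4600 kJ
Q3 (sensible, liquid) = 7.1170 * 3.0410 * 60.6040 = 1311.6401 kJ
Q_total = 3837.2949 kJ

3837.2949 kJ


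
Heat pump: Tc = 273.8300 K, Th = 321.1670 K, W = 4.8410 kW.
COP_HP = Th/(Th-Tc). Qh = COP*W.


COP = 321.1670 / 47.3370 = 6.7847
Qh = 6.7847 * 4.8410 = 32.8447 kW

COP = 6.7847, Qh = 32.8447 kW


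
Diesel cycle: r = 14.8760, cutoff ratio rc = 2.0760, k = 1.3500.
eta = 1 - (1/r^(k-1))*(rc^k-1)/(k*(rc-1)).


r^(k-1) = 2.5726
rc^k = 2.6808
eta = 0.5502 = 55.0233%

55.0233%


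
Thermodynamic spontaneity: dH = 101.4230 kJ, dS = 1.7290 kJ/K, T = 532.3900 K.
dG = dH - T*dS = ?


T*dS = 532.3900 * 1.7290 = 920.5023 kJ
dG = 101.4230 - 920.5023 = -819.0793 kJ (spontaneous)

dG = -819.0793 kJ, spontaneous


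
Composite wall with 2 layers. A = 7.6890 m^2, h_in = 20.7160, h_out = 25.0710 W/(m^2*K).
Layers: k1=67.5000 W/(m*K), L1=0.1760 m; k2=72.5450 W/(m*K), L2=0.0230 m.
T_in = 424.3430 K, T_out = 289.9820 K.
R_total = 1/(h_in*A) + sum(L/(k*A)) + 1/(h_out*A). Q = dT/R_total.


R_conv_in = 1/(20.7160*7.6890) = 0.0063
R_1 = 0.1760/(67.5000*7.6890) = 0.0003
R_2 = 0.0230/(72.5450*7.6890) = 4.1234e-05
R_conv_out = 1/(25.0710*7.6890) = 0.0052
R_total = 0.0118 K/W
Q = 134.3610 / 0.0118 = 11342.4159 W

R_total = 0.0118 K/W, Q = 11342.4159 W


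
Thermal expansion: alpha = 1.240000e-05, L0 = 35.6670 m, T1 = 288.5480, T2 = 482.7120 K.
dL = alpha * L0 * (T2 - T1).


dT = 194.1640 K
dL = 1.240000e-05 * 35.6670 * 194.1640 = 0.085873 m
L_final = 35.752873 m

dL = 0.085873 m


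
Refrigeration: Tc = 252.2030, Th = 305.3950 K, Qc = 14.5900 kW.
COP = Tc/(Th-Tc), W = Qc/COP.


COP = 252.2030 / 53.1920 = 4.7414
W = 14.5900 / 4.7414 = 3.0772 kW

COP = 4.7414, W = 3.0772 kW


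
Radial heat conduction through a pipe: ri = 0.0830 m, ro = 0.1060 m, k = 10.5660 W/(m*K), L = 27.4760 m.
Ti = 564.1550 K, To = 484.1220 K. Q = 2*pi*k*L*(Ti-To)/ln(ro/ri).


dT = 80.0330 K
ln(ro/ri) = 0.2446
Q = 2*pi*10.5660*27.4760*80.0330 / 0.2446 = 596841.9132 W

596841.9132 W


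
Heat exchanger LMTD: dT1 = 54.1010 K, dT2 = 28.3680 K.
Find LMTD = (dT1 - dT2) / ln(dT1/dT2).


dT1/dT2 = 1.9071
ln(dT1/dT2) = 0.6456
LMTD = 25.7330 / 0.6456 = 39.8596 K

39.8596 K


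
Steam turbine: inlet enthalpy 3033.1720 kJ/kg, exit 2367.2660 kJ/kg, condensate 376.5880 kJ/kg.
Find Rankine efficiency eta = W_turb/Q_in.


W = 665.9060 kJ/kg
Q_in = 2656.5840 kJ/kg
eta = 0.2507 = 25.0663%

eta = 25.0663%


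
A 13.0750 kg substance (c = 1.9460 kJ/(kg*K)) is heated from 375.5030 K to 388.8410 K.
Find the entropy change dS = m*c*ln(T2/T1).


T2/T1 = 1.0355
ln(T2/T1) = 0.0349
dS = 13.0750 * 1.9460 * 0.0349 = 0.8881 kJ/K

0.8881 kJ/K


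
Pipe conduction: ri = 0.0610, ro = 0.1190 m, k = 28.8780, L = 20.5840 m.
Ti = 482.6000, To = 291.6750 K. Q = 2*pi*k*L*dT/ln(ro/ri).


dT = 190.9250 K
ln(ro/ri) = 0.6682
Q = 2*pi*28.8780*20.5840*190.9250 / 0.6682 = 1067089.4511 W

1067089.4511 W


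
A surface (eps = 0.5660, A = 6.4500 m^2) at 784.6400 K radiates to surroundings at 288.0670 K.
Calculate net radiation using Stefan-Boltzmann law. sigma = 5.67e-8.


T^4 = 3.7904e+11
Tsurr^4 = 6.8861e+09
Q = 0.5660 * 5.67e-8 * 6.4500 * 3.7215e+11 = 77033.2887 W

77033.2887 W


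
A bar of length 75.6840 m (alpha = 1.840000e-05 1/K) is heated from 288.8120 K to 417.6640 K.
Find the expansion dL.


dT = 128.8520 K
dL = 1.840000e-05 * 75.6840 * 128.8520 = 0.179437 m
L_final = 75.863437 m

dL = 0.179437 m


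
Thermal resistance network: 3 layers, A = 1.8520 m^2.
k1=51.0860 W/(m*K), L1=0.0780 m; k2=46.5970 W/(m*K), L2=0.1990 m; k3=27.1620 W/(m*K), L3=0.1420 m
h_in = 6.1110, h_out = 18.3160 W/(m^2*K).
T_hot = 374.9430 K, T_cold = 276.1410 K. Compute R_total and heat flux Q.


R_conv_in = 1/(6.1110*1.8520) = 0.0884
R_1 = 0.0780/(51.0860*1.8520) = 0.0008
R_2 = 0.1990/(46.5970*1.8520) = 0.0023
R_3 = 0.1420/(27.1620*1.8520) = 0.0028
R_conv_out = 1/(18.3160*1.8520) = 0.0295
R_total = 0.1238 K/W
Q = 98.8020 / 0.1238 = 798.1325 W

R_total = 0.1238 K/W, Q = 798.1325 W


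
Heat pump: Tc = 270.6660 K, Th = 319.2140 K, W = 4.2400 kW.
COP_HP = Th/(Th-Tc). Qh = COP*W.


COP = 319.2140 / 48.5480 = 6.5752
Qh = 6.5752 * 4.2400 = 27.8790 kW

COP = 6.5752, Qh = 27.8790 kW


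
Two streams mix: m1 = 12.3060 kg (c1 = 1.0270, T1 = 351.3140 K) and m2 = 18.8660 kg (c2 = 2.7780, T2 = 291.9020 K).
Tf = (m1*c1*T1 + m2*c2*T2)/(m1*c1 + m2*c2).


num = 19738.5086
den = 65.0480
Tf = 303.4452 K

303.4452 K


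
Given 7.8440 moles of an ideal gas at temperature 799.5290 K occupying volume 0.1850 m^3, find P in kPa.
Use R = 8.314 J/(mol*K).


P = nRT/V = 7.8440 * 8.314 * 799.5290 / 0.1850
= 52141.2965 / 0.1850 = 281844.8461 Pa = 281.8448 kPa

281.8448 kPa


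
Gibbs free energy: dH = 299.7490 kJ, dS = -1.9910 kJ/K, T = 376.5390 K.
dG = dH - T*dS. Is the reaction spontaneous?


T*dS = 376.5390 * -1.9910 = -749.6891 kJ
dG = 299.7490 + 749.6891 = 1049.4381 kJ (non-spontaneous)

dG = 1049.4381 kJ, non-spontaneous


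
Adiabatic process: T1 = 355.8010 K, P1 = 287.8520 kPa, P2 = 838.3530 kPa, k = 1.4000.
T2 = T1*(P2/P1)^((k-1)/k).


(k-1)/k = 0.2857
(P2/P1)^exp = 1.3572
T2 = 355.8010 * 1.3572 = 482.8944 K

482.8944 K


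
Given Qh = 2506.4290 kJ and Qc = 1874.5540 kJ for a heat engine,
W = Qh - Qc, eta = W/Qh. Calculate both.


W = 2506.4290 - 1874.5540 = 631.8750 kJ
eta = 631.8750 / 2506.4290 = 0.2521 = 25.2102%

W = 631.8750 kJ, eta = 25.2102%


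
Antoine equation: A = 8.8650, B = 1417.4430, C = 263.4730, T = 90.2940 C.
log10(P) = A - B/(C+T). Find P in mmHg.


C+T = 353.7670
B/(C+T) = 4.0067
log10(P) = 8.8650 - 4.0067 = 4.8583
P = 10^4.8583 = 72158.3413 mmHg

72158.3413 mmHg


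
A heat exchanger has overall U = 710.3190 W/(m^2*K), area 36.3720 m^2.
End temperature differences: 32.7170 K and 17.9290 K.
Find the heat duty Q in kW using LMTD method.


LMTD = 24.5862 K
Q = 710.3190 * 36.3720 * 24.5862 = 635202.5801 W = 635.2026 kW

635.2026 kW


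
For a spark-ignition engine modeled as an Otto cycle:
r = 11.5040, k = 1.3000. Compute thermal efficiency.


r^(k-1) = 2.0809
eta = 1 - 1/2.0809 = 0.5194 = 51.9443%

51.9443%


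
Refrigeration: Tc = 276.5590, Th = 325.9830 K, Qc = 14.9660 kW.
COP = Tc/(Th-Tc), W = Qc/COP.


COP = 276.5590 / 49.4240 = 5.5956
W = 14.9660 / 5.5956 = 2.6746 kW

COP = 5.5956, W = 2.6746 kW


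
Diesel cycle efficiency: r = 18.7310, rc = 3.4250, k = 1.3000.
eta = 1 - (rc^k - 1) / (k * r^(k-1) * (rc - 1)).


r^(k-1) = 2.4086
rc^k = 4.9552
eta = 0.4791 = 47.9115%

47.9115%


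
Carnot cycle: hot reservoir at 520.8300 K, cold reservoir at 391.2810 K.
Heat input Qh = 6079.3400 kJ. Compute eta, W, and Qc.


eta = 1 - 391.2810/520.8300 = 0.2487
W = 0.2487 * 6079.3400 = 1512.1487 kJ
Qc = 6079.3400 - 1512.1487 = 4567.1913 kJ

eta = 24.8736%, W = 1512.1487 kJ, Qc = 4567.1913 kJ


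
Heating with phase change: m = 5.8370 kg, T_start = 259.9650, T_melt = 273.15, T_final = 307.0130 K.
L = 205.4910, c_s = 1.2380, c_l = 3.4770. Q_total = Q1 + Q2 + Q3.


Q1 (sensible, solid) = 5.8370 * 1.2380 * 13.1850 = 95.2775 kJ
Q2 (latent) = 5.8370 * 205.4910 = 1199.4510 kJ
Q3 (sensible, liquid) = 5.8370 * 3.4770 * 33.8630 = 687.2580 kJ
Q_total = 1981.9865 kJ

1981.9865 kJ


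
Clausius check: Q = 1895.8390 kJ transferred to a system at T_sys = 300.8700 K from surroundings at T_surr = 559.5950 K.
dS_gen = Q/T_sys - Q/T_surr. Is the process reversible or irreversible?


dS_sys = 1895.8390/300.8700 = 6.3012 kJ/K
dS_surr = -1895.8390/559.5950 = -3.3879 kJ/K
dS_gen = 6.3012 - 3.3879 = 2.9133 kJ/K (irreversible)

dS_gen = 2.9133 kJ/K, irreversible


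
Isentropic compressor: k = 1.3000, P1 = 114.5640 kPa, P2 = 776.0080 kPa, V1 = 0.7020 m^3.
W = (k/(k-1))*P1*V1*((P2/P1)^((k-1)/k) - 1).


(k-1)/k = 0.2308
(P2/P1)^exp = 1.5550
W = 4.3333 * 114.5640 * 0.7020 * (1.5550 - 1) = 193.4156 kJ

193.4156 kJ


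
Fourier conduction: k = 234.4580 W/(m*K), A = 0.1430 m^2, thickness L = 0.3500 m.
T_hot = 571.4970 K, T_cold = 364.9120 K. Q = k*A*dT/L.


dT = 206.5850 K
Q = 234.4580 * 0.1430 * 206.5850 / 0.3500 = 19789.3639 W

19789.3639 W


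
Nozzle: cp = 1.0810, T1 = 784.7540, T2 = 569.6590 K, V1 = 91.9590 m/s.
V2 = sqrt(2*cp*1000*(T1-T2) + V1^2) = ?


dT = 215.0950 K
2*cp*1000*dT = 465035.3900
V1^2 = 8456.4577
V2 = sqrt(473491.8477) = 688.1074 m/s

688.1074 m/s


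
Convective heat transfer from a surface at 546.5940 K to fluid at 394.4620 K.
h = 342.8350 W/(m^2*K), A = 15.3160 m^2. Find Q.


dT = 152.1320 K
Q = 342.8350 * 15.3160 * 152.1320 = 798823.9644 W

798823.9644 W


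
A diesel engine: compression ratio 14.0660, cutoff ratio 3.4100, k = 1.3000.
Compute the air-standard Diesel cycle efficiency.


r^(k-1) = 2.2103
rc^k = 4.9270
eta = 0.4329 = 43.2917%

43.2917%


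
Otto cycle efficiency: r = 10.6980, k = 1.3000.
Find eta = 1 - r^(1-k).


r^(k-1) = 2.0361
eta = 1 - 1/2.0361 = 0.5089 = 50.8856%

50.8856%


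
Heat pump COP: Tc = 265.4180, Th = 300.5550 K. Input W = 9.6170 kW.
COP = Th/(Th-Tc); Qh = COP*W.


COP = 300.5550 / 35.1370 = 8.5538
Qh = 8.5538 * 9.6170 = 82.2619 kW

COP = 8.5538, Qh = 82.2619 kW


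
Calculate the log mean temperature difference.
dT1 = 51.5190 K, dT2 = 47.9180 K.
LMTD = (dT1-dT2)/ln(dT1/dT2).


dT1/dT2 = 1.0751
ln(dT1/dT2) = 0.0725
LMTD = 3.6010 / 0.0725 = 49.6968 K

49.6968 K
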